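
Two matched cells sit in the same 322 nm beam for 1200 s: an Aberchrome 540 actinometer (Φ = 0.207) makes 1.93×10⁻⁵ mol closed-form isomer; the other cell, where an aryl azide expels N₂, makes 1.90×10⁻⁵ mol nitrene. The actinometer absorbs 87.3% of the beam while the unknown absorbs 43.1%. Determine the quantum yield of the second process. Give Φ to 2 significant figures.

Photons absorbed by the actinometer: 1.93×10⁻⁵ / 0.207 = 9.324×10⁻⁵ mol.
Incident flux: 9.324×10⁻⁵ / 0.873 = 1.068×10⁻⁴ einstein.
Absorbed by unknown: 0.431 × 1.068×10⁻⁴ = 4.603×10⁻⁵ mol.
Φ(unknown) = 1.90×10⁻⁵ / 4.603×10⁻⁵ = 0.41.

Φ = 0.41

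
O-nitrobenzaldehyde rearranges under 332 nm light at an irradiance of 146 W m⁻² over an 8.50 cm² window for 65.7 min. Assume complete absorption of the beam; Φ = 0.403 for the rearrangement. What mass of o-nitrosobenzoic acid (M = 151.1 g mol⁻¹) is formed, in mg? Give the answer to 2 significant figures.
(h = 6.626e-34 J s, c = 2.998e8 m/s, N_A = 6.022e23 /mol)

Photon energy at 332 nm: hc/λ = (6.626e-34)(2.998e8)/(332e-9) = 5.983e-19 J.
Energy delivered: (146 W m⁻²)(8.50e-4 m²)(3942 s) = 489.2 J.
Photons incident: 489.2 / 5.983e-19 = 8.177e20, i.e. 8.177e20/6.022e23 = 0.001358 mol.
Product: Φ × n_abs = 0.403 × 0.001358 = 5.473e-4 mol.
Mass: 5.473e-4 × 151.1 = 0.08270 g = 83 mg.

83 mg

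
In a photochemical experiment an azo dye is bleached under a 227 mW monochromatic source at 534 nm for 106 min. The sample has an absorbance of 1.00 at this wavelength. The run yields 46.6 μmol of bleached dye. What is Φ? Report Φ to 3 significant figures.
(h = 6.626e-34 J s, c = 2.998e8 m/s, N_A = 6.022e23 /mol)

Φ = 0.00803

Product: 46.6 μmol = 4.66e-5 mol.
Photon energy at 534 nm: hc/λ = (6.626e-34)(2.998e8)/(534e-9) = 3.720e-19 J.
Energy delivered: (227 mW)(6360 s) = 1444 J.
Photons incident: 1444 / 3.720e-19 = 3.882e21, i.e. 3.882e21/6.022e23 = 0.006446 mol.
Fraction absorbed: 1 − 10^(−1.00) = 0.9000.
Photons absorbed: 0.9000 × 0.006446 = 0.005801 mol.
Φ = 4.66e-5 mol / 0.005801 mol photons = 0.00803.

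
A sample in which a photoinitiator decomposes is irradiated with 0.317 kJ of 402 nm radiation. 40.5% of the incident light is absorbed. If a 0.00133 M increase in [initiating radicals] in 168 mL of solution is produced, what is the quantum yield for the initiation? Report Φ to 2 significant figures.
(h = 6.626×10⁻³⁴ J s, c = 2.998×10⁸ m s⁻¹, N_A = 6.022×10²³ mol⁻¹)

Product: (0.00133 M)(0.168 L) = 2.234×10⁻⁴ mol.
Photon energy at 402 nm: hc/λ = (6.626×10⁻³⁴)(2.998×10⁸)/(402×10⁻⁹) = 4.941×10⁻¹⁹ J.
Incident energy: 0.317 kJ = 317 J.
Photons incident: 317 / 4.941×10⁻¹⁹ = 6.416×10²⁰, i.e. 6.416×10²⁰/6.022×10²³ = 0.001065 mol.
Photons absorbed: 0.405 × 0.001065 = 4.313×10⁻⁴ mol.
Φ = 2.234×10⁻⁴ mol / 4.313×10⁻⁴ mol photons = 0.52.

Φ = 0.52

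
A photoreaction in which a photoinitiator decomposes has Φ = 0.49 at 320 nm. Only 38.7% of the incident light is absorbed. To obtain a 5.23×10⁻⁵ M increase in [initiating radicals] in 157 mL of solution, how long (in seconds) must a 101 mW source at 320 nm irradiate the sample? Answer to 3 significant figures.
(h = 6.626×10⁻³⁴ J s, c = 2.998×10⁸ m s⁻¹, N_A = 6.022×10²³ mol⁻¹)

t ≈ 160 s

Product: (5.23×10⁻⁵ M)(0.157 L) = 8.211×10⁻⁶ mol.
Photons that must be absorbed: 8.211×10⁻⁶ / 0.49 = 1.676×10⁻⁵ mol.
Incident photons needed: 1.676×10⁻⁵ / 0.387 = 4.331×10⁻⁵ mol.
Photon energy: hc/λ = 6.208×10⁻¹⁹ J; per mole, 3.738×10⁵ J mol⁻¹.
Energy required: 4.331×10⁻⁵ × 3.738×10⁵ = 16.19 J.
Time: 16.19 J / 0.101 W = 160 s.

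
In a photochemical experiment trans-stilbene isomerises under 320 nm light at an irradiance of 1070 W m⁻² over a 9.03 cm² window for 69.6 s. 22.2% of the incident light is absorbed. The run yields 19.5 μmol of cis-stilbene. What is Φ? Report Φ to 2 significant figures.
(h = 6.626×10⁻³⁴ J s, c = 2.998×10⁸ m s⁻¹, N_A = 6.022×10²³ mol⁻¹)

Φ = 0.49

Product: 19.5 μmol = 1.95×10⁻⁵ mol.
Photon energy at 320 nm: hc/λ = (6.626×10⁻³⁴)(2.998×10⁸)/(320×10⁻⁹) = 6.208×10⁻¹⁹ J.
Energy delivered: (1070 W m⁻²)(9.03×10⁻⁴ m²)(69.6 s) = 67.25 J.
Photons incident: 67.25 / 6.208×10⁻¹⁹ = 1.083×10²⁰, i.e. 1.083×10²⁰/6.022×10²³ = 1.798×10⁻⁴ mol.
Photons absorbed: 0.222 × 1.798×10⁻⁴ = 3.992×10⁻⁵ mol.
Φ = 1.95×10⁻⁵ mol / 3.992×10⁻⁵ mol photons = 0.49.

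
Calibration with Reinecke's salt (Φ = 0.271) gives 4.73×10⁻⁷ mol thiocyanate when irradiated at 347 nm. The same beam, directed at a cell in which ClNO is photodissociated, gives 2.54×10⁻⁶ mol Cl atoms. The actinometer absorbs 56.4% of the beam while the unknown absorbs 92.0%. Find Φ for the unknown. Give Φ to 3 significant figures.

Φ = 0.892

Photons absorbed by the actinometer: 4.73×10⁻⁷ / 0.271 = 1.745×10⁻⁶ mol.
Incident flux: 1.745×10⁻⁶ / 0.564 = 3.094×10⁻⁶ einstein.
Absorbed by unknown: 0.920 × 3.094×10⁻⁶ = 2.846×10⁻⁶ mol.
Φ(unknown) = 2.54×10⁻⁶ / 2.846×10⁻⁶ = 0.892.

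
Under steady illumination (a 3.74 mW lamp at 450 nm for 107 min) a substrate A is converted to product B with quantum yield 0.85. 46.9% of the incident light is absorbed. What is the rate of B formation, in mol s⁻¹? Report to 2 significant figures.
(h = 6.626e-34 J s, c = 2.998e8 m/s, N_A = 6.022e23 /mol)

Photon energy at 450 nm: hc/λ = (6.626e-34)(2.998e8)/(450e-9) = 4.414e-19 J.
Energy delivered: (3.74 mW)(6420 s) = 24.01 J.
Photons incident: 24.01 / 4.414e-19 = 5.440e19, i.e. 5.440e19/6.022e23 = 9.034e-5 mol.
Photons absorbed: 0.469 × 9.034e-5 = 4.237e-5 mol.
Product formed: 0.85 × 4.237e-5 = 3.601e-5 mol.
Rate: 3.601e-5 / 6420 s = 5.6e-9 mol s⁻¹.

5.6e-9 mol s⁻¹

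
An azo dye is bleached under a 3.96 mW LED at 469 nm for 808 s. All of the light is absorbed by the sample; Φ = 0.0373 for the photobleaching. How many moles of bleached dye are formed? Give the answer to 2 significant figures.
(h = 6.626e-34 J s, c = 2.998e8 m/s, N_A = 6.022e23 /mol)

Photon energy at 469 nm: hc/λ = (6.626e-34)(2.998e8)/(469e-9) = 4.236e-19 J.
Energy delivered: (3.96 mW)(808 s) = 3.200 J.
Photons incident: 3.200 / 4.236e-19 = 7.554e18, i.e. 7.554e18/6.022e23 = 1.254e-5 mol.
Product: Φ × n_abs = 0.0373 × 1.254e-5 = 4.677e-7 mol.

4.7e-7 mol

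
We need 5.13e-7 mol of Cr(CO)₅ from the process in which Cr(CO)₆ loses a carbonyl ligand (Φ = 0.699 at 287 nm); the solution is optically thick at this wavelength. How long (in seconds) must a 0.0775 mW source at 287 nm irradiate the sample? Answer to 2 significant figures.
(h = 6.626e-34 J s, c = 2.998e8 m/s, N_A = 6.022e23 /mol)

t ≈ 3900 s

Photons that must be absorbed: 5.13e-7 / 0.699 = 7.339e-7 mol.
Photon energy: hc/λ = 6.922e-19 J; per mole, 4.168e5 J mol⁻¹.
Energy required: 7.339e-7 × 4.168e5 = 0.3059 J.
Time: 0.3059 J / 7.75e-05 W = 3900 s.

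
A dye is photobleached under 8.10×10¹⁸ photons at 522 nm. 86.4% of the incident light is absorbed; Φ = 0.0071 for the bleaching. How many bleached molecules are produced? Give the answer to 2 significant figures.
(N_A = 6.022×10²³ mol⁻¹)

5.0×10¹⁶ bleached molecules

Moles of photons: 8.10×10¹⁸ / 6.022×10²³ = 1.345×10⁻⁵ mol.
Photons absorbed: 0.864 × 1.345×10⁻⁵ = 1.162×10⁻⁵ mol.
Product: Φ × n_abs = 0.0071 × 1.162×10⁻⁵ = 8.250×10⁻⁸ mol.
As a count: 8.250×10⁻⁸ × 6.022×10²³ = 5.0×10¹⁶.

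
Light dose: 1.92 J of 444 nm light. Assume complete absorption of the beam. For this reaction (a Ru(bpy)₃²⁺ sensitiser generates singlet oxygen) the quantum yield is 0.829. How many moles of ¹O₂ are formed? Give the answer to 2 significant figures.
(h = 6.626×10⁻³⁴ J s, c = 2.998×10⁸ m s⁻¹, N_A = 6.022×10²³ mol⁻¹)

Photon energy at 444 nm: hc/λ = (6.626×10⁻³⁴)(2.998×10⁸)/(444×10⁻⁹) = 4.474×10⁻¹⁹ J.
Photons incident: 1.92 / 4.474×10⁻¹⁹ = 4.291×10¹⁸, i.e. 4.291×10¹⁸/6.022×10²³ = 7.126×10⁻⁶ mol.
Product: Φ × n_abs = 0.829 × 7.126×10⁻⁶ = 5.907×10⁻⁶ mol.

5.9×10⁻⁶ mol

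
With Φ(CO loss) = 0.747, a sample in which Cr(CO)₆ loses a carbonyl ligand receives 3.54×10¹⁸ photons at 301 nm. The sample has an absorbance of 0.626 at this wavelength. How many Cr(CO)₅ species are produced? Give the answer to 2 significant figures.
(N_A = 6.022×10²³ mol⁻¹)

Moles of photons: 3.54×10¹⁸ / 6.022×10²³ = 5.878×10⁻⁶ mol.
Fraction absorbed: 1 − 10^(−0.626) = 0.7634.
Photons absorbed: 0.7634 × 5.878×10⁻⁶ = 4.487×10⁻⁶ mol.
Product: Φ × n_abs = 0.747 × 4.487×10⁻⁶ = 3.352×10⁻⁶ mol.
As a count: 3.352×10⁻⁶ × 6.022×10²³ = 2.0×10¹⁸.

2.0×10¹⁸ species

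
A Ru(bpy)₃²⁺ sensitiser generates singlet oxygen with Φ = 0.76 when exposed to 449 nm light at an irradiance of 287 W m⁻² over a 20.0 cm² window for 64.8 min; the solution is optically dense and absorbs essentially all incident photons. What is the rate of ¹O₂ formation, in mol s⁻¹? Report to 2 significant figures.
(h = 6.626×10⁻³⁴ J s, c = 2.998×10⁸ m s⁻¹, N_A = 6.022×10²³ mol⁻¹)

1.6×10⁻⁶ mol s⁻¹

Photon energy at 449 nm: hc/λ = (6.626×10⁻³⁴)(2.998×10⁸)/(449×10⁻⁹) = 4.424×10⁻¹⁹ J.
Energy delivered: (287 W m⁻²)(20.0×10⁻⁴ m²)(3888 s) = 2232 J.
Photons incident: 2232 / 4.424×10⁻¹⁹ = 5.045×10²¹, i.e. 5.045×10²¹/6.022×10²³ = 0.008378 mol.
Product formed: 0.76 × 0.008378 = 0.006367 mol.
Rate: 0.006367 / 3888 s = 1.6×10⁻⁶ mol s⁻¹.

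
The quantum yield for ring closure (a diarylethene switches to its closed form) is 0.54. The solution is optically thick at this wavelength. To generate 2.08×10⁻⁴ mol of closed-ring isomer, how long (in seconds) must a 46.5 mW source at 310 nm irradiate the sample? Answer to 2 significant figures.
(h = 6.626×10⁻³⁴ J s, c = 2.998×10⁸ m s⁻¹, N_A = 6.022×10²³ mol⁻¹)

t ≈ 3200 s

Photons that must be absorbed: 2.08×10⁻⁴ / 0.54 = 3.852×10⁻⁴ mol.
Photon energy: hc/λ = 6.408×10⁻¹⁹ J; per mole, 3.859×10⁵ J mol⁻¹.
Energy required: 3.852×10⁻⁴ × 3.859×10⁵ = 148.6 J.
Time: 148.6 J / 0.0465 W = 3200 s.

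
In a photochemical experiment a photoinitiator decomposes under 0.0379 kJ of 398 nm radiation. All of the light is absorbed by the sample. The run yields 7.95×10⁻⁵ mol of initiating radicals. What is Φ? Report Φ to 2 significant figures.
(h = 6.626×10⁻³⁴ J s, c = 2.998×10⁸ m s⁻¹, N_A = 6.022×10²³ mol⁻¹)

Photon energy at 398 nm: hc/λ = (6.626×10⁻³⁴)(2.998×10⁸)/(398×10⁻⁹) = 4.991×10⁻¹⁹ J.
Incident energy: 0.0379 kJ = 37.9 J.
Photons incident: 37.9 / 4.991×10⁻¹⁹ = 7.594×10¹⁹, i.e. 7.594×10¹⁹/6.022×10²³ = 1.261×10⁻⁴ mol.
Φ = 7.95×10⁻⁵ mol / 1.261×10⁻⁴ mol photons = 0.63.

Φ = 0.63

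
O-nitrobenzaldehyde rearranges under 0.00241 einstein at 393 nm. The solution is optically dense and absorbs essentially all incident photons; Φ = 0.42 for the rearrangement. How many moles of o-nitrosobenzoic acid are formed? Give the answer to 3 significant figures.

Product: Φ × n_abs = 0.42 × 0.00241 = 0.001012 mol.

0.00101 mol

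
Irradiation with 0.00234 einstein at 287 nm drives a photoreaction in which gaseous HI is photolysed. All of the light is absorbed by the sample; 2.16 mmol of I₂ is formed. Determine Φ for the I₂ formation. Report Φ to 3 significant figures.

Product: 2.16 mmol = 0.00216 mol.
Φ = 0.00216 mol / 0.00234 mol photons = 0.923.

Φ = 0.923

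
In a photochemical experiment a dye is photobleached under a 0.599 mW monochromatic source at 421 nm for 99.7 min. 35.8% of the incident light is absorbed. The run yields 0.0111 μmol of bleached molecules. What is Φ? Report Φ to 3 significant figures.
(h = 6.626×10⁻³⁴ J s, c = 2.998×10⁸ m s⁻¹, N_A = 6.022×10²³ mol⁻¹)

Product: 0.0111 μmol = 1.11×10⁻⁸ mol.
Photon energy at 421 nm: hc/λ = (6.626×10⁻³⁴)(2.998×10⁸)/(421×10⁻⁹) = 4.718×10⁻¹⁹ J.
Energy delivered: (0.599 mW)(5982 s) = 3.583 J.
Photons incident: 3.583 / 4.718×10⁻¹⁹ = 7.594×10¹⁸, i.e. 7.594×10¹⁸/6.022×10²³ = 1.261×10⁻⁵ mol.
Photons absorbed: 0.358 × 1.261×10⁻⁵ = 4.514×10⁻⁶ mol.
Φ = 1.11×10⁻⁸ mol / 4.514×10⁻⁶ mol photons = 0.00246.

Φ = 0.00246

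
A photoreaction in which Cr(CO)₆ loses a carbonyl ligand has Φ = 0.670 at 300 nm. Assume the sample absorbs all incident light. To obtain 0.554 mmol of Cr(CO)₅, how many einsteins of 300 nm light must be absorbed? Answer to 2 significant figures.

Product: 0.554 mmol = 5.54×10⁻⁴ mol.
Photons that must be absorbed: 5.54×10⁻⁴ / 0.670 = 8.269×10⁻⁴ mol.

8.3×10⁻⁴ einstein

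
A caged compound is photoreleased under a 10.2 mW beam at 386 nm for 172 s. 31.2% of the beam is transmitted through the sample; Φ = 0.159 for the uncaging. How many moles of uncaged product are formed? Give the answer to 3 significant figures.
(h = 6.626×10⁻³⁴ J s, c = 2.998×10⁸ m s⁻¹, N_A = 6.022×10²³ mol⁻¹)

Photon energy at 386 nm: hc/λ = (6.626×10⁻³⁴)(2.998×10⁸)/(386×10⁻⁹) = 5.146×10⁻¹⁹ J.
Energy delivered: (10.2 mW)(172 s) = 1.754 J.
Photons incident: 1.754 / 5.146×10⁻¹⁹ = 3.408×10¹⁸, i.e. 3.408×10¹⁸/6.022×10²³ = 5.659×10⁻⁶ mol.
Fraction absorbed: 1 − 31.2/100 = 0.6880.
Photons absorbed: 0.6880 × 5.659×10⁻⁶ = 3.893×10⁻⁶ mol.
Product: Φ × n_abs = 0.159 × 3.893×10⁻⁶ = 6.190×10⁻⁷ mol.

6.19×10⁻⁷ mol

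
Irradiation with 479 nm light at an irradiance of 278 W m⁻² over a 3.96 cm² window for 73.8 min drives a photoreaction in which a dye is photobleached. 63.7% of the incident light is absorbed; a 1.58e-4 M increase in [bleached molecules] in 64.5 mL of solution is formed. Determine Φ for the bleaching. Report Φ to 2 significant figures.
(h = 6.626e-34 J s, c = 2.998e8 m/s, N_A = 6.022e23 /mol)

Φ = 0.0082

Product: (1.58e-4 M)(0.0645 L) = 1.019e-5 mol.
Photon energy at 479 nm: hc/λ = (6.626e-34)(2.998e8)/(479e-9) = 4.147e-19 J.
Energy delivered: (278 W m⁻²)(3.96e-4 m²)(4428 s) = 487.5 J.
Photons incident: 487.5 / 4.147e-19 = 1.176e21, i.e. 1.176e21/6.022e23 = 0.001953 mol.
Photons absorbed: 0.637 × 0.001953 = 0.001244 mol.
Φ = 1.019e-5 mol / 0.001244 mol photons = 0.0082.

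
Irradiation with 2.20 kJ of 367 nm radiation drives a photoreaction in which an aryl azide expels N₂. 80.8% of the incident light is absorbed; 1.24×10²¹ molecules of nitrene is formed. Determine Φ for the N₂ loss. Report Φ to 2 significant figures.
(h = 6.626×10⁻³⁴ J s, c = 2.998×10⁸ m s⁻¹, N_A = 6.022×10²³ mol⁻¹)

Product: 1.24×10²¹ / 6.022×10²³ = 0.002059 mol.
Photon energy at 367 nm: hc/λ = (6.626×10⁻³⁴)(2.998×10⁸)/(367×10⁻⁹) = 5.413×10⁻¹⁹ J.
Incident energy: 2.20 kJ = 2200 J.
Photons incident: 2200 / 5.413×10⁻¹⁹ = 4.064×10²¹, i.e. 4.064×10²¹/6.022×10²³ = 0.006749 mol.
Photons absorbed: 0.808 × 0.006749 = 0.005453 mol.
Φ = 0.002059 mol / 0.005453 mol photons = 0.38.

Φ = 0.38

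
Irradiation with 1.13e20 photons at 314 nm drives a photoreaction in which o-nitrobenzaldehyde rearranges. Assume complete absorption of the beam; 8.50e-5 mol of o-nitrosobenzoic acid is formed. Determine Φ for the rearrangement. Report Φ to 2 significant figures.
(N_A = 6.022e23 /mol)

Φ = 0.45

Moles of photons: 1.13e20 / 6.022e23 = 1.876e-4 mol.
Φ = 8.50e-5 mol / 1.876e-4 mol photons = 0.45.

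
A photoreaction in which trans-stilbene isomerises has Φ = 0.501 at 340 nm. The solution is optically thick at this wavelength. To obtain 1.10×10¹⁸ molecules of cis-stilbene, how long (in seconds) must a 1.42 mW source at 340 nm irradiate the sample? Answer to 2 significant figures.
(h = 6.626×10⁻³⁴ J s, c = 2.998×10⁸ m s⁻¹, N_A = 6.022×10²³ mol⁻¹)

Product: 1.10×10¹⁸ / 6.022×10²³ = 1.827×10⁻⁶ mol.
Photons that must be absorbed: 1.827×10⁻⁶ / 0.501 = 3.647×10⁻⁶ mol.
Photon energy: hc/λ = 5.843×10⁻¹⁹ J; per mole, 3.519×10⁵ J mol⁻¹.
Energy required: 3.647×10⁻⁶ × 3.519×10⁵ = 1.283 J.
Time: 1.283 J / 0.00142 W = 900 s.

t ≈ 900 s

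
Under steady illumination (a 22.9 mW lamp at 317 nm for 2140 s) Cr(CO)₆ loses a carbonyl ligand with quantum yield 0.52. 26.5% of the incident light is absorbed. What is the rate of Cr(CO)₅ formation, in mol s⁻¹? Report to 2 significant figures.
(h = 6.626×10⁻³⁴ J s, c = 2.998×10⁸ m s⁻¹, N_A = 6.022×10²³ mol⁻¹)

Photon energy at 317 nm: hc/λ = (6.626×10⁻³⁴)(2.998×10⁸)/(317×10⁻⁹) = 6.266×10⁻¹⁹ J.
Energy delivered: (22.9 mW)(2140 s) = 49.01 J.
Photons incident: 49.01 / 6.266×10⁻¹⁹ = 7.822×10¹⁹, i.e. 7.822×10¹⁹/6.022×10²³ = 1.299×10⁻⁴ mol.
Photons absorbed: 0.265 × 1.299×10⁻⁴ = 3.442×10⁻⁵ mol.
Product formed: 0.52 × 3.442×10⁻⁵ = 1.790×10⁻⁵ mol.
Rate: 1.790×10⁻⁵ / 2140 s = 8.4×10⁻⁹ mol s⁻¹.

8.4×10⁻⁹ mol s⁻¹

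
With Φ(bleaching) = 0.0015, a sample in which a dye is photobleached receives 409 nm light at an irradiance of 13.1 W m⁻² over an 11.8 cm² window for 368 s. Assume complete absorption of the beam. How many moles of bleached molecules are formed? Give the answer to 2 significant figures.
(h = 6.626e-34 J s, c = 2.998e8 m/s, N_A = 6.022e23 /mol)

2.9e-8 mol

Photon energy at 409 nm: hc/λ = (6.626e-34)(2.998e8)/(409e-9) = 4.857e-19 J.
Energy delivered: (13.1 W m⁻²)(11.8e-4 m²)(368 s) = 5.689 J.
Photons incident: 5.689 / 4.857e-19 = 1.171e19, i.e. 1.171e19/6.022e23 = 1.945e-5 mol.
Product: Φ × n_abs = 0.0015 × 1.945e-5 = 2.917e-8 mol.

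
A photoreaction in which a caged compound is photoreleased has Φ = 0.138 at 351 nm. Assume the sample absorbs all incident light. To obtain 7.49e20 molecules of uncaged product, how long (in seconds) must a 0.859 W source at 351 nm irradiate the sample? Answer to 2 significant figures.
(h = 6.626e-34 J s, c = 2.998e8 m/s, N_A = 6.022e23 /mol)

Product: 7.49e20 / 6.022e23 = 0.001244 mol.
Photons that must be absorbed: 0.001244 / 0.138 = 0.009014 mol.
Photon energy: hc/λ = 5.659e-19 J; per mole, 3.408e5 J mol⁻¹.
Energy required: 0.009014 × 3.408e5 = 3072 J.
Time: 3072 J / 0.859 W = 3600 s.

t ≈ 3600 s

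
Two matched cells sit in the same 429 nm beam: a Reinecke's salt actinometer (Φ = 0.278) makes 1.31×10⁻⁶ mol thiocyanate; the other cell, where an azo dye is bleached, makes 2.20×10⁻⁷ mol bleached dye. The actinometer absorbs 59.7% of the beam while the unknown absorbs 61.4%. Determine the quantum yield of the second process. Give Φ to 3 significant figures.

Photons absorbed by the actinometer: 1.31×10⁻⁶ / 0.278 = 4.712×10⁻⁶ mol.
Incident flux: 4.712×10⁻⁶ / 0.597 = 7.893×10⁻⁶ einstein.
Absorbed by unknown: 0.614 × 7.893×10⁻⁶ = 4.846×10⁻⁶ mol.
Φ(unknown) = 2.20×10⁻⁷ / 4.846×10⁻⁶ = 0.0454.

Φ = 0.0454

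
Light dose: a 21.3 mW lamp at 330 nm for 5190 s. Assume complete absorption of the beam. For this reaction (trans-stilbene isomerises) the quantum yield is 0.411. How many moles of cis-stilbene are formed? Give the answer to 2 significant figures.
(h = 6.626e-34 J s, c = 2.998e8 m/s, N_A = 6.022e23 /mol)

Photon energy at 330 nm: hc/λ = (6.626e-34)(2.998e8)/(330e-9) = 6.020e-19 J.
Energy delivered: (21.3 mW)(5190 s) = 110.5 J.
Photons incident: 110.5 / 6.020e-19 = 1.836e20, i.e. 1.836e20/6.022e23 = 3.049e-4 mol.
Product: Φ × n_abs = 0.411 × 3.049e-4 = 1.253e-4 mol.

1.3e-4 mol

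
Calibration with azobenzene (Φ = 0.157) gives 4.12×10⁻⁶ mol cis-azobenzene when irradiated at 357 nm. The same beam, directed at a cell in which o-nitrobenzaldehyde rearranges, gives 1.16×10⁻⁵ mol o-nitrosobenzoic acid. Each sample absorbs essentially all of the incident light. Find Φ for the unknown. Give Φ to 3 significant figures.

Φ = 0.442

Photons absorbed by the actinometer: 4.12×10⁻⁶ / 0.157 = 2.624×10⁻⁵ mol.
Φ(unknown) = 1.16×10⁻⁵ / 2.624×10⁻⁵ = 0.442.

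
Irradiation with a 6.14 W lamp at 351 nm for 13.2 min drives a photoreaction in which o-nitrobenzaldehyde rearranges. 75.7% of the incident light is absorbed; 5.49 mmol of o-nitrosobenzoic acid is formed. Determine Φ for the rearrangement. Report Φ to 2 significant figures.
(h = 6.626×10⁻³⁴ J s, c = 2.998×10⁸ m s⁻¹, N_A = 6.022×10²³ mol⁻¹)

Product: 5.49 mmol = 0.00549 mol.
Photon energy at 351 nm: hc/λ = (6.626×10⁻³⁴)(2.998×10⁸)/(351×10⁻⁹) = 5.659×10⁻¹⁹ J.
Energy delivered: (6.14 W)(792 s) = 4863 J.
Photons incident: 4863 / 5.659×10⁻¹⁹ = 8.593×10²¹, i.e. 8.593×10²¹/6.022×10²³ = 0.01427 mol.
Photons absorbed: 0.757 × 0.01427 = 0.01080 mol.
Φ = 0.00549 mol / 0.01080 mol photons = 0.51.

Φ = 0.51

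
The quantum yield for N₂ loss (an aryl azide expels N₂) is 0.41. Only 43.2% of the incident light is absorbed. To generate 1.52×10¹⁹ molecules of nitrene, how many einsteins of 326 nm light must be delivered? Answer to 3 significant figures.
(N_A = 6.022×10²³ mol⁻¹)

1.43×10⁻⁴ einstein

Product: 1.52×10¹⁹ / 6.022×10²³ = 2.524×10⁻⁵ mol.
Photons that must be absorbed: 2.524×10⁻⁵ / 0.41 = 6.156×10⁻⁵ mol.
Incident photons needed: 6.156×10⁻⁵ / 0.432 = 1.425×10⁻⁴ mol.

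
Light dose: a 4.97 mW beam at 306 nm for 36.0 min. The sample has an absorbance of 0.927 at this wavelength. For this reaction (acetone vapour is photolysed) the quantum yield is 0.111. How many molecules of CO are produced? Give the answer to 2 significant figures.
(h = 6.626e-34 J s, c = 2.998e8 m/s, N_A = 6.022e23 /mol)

1.6e18 molecules

Photon energy at 306 nm: hc/λ = (6.626e-34)(2.998e8)/(306e-9) = 6.492e-19 J.
Energy delivered: (4.97 mW)(2160 s) = 10.74 J.
Photons incident: 10.74 / 6.492e-19 = 1.654e19, i.e. 1.654e19/6.022e23 = 2.747e-5 mol.
Fraction absorbed: 1 − 10^(−0.927) = 0.8817.
Photons absorbed: 0.8817 × 2.747e-5 = 2.422e-5 mol.
Product: Φ × n_abs = 0.111 × 2.422e-5 = 2.688e-6 mol.
As a count: 2.688e-6 × 6.022e23 = 1.6e18.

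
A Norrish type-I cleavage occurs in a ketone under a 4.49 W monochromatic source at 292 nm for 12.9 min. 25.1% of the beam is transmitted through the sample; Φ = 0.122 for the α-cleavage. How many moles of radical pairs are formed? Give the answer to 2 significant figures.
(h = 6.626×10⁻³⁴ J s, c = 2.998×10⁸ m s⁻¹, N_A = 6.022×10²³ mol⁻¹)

Photon energy at 292 nm: hc/λ = (6.626×10⁻³⁴)(2.998×10⁸)/(292×10⁻⁹) = 6.803×10⁻¹⁹ J.
Energy delivered: (4.49 W)(774 s) = 3475 J.
Photons incident: 3475 / 6.803×10⁻¹⁹ = 5.108×10²¹, i.e. 5.108×10²¹/6.022×10²³ = 0.008482 mol.
Fraction absorbed: 1 − 25.1/100 = 0.7490.
Photons absorbed: 0.7490 × 0.008482 = 0.006353 mol.
Product: Φ × n_abs = 0.122 × 0.006353 = 7.751×10⁻⁴ mol.

7.8×10⁻⁴ mol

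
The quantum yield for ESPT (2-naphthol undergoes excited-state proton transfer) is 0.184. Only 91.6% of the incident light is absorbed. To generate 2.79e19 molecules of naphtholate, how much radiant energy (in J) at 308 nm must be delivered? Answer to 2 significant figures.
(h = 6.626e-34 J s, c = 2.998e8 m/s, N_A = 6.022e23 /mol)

Product: 2.79e19 / 6.022e23 = 4.633e-5 mol.
Photons that must be absorbed: 4.633e-5 / 0.184 = 2.518e-4 mol.
Incident photons needed: 2.518e-4 / 0.916 = 2.749e-4 mol.
Photon energy: hc/λ = 6.450e-19 J; per mole, 3.884e5 J mol⁻¹.
Energy required: 2.749e-4 × 3.884e5 = 110 J.

110 J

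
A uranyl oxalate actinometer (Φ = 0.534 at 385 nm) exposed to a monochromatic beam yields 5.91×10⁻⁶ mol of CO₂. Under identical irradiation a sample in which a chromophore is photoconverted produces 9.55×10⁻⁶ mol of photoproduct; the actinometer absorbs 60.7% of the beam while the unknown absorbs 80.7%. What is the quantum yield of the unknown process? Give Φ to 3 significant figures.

Φ = 0.649

Photons absorbed by the actinometer: 5.91×10⁻⁶ / 0.534 = 1.107×10⁻⁵ mol.
Incident flux: 1.107×10⁻⁵ / 0.607 = 1.824×10⁻⁵ einstein.
Absorbed by unknown: 0.807 × 1.824×10⁻⁵ = 1.472×10⁻⁵ mol.
Φ(unknown) = 9.55×10⁻⁶ / 1.472×10⁻⁵ = 0.649.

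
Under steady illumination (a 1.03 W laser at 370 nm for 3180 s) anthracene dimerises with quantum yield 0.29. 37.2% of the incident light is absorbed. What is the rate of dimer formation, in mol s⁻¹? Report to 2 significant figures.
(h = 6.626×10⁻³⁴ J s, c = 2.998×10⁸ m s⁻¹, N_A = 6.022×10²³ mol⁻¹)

Photon energy at 370 nm: hc/λ = (6.626×10⁻³⁴)(2.998×10⁸)/(370×10⁻⁹) = 5.369×10⁻¹⁹ J.
Energy delivered: (1.03 W)(3180 s) = 3275 J.
Photons incident: 3275 / 5.369×10⁻¹⁹ = 6.100×10²¹, i.e. 6.100×10²¹/6.022×10²³ = 0.01013 mol.
Photons absorbed: 0.372 × 0.01013 = 0.003768 mol.
Product formed: 0.29 × 0.003768 = 0.001093 mol.
Rate: 0.001093 / 3180 s = 3.4×10⁻⁷ mol s⁻¹.

3.4×10⁻⁷ mol s⁻¹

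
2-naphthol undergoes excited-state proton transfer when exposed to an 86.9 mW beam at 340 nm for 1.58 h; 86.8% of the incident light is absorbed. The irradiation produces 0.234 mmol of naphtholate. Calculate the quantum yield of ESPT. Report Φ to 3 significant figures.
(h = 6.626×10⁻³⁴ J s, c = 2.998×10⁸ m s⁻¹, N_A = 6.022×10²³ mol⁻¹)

Product: 0.234 mmol = 2.34×10⁻⁴ mol.
Photon energy at 340 nm: hc/λ = (6.626×10⁻³⁴)(2.998×10⁸)/(340×10⁻⁹) = 5.843×10⁻¹⁹ J.
Energy delivered: (86.9 mW)(5688 s) = 494.3 J.
Photons incident: 494.3 / 5.843×10⁻¹⁹ = 8.460×10²⁰, i.e. 8.460×10²⁰/6.022×10²³ = 0.001405 mol.
Photons absorbed: 0.868 × 0.001405 = 0.001220 mol.
Φ = 2.34×10⁻⁴ mol / 0.001220 mol photons = 0.192.

Φ = 0.192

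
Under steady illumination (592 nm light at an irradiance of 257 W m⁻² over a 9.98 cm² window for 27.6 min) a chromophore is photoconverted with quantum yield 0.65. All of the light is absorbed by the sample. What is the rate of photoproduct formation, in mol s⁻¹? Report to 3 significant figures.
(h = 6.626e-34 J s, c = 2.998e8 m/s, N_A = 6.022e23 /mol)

8.25e-7 mol s⁻¹

Photon energy at 592 nm: hc/λ = (6.626e-34)(2.998e8)/(592e-9) = 3.356e-19 J.
Energy delivered: (257 W m⁻²)(9.98e-4 m²)(1656 s) = 424.7 J.
Photons incident: 424.7 / 3.356e-19 = 1.265e21, i.e. 1.265e21/6.022e23 = 0.002101 mol.
Product formed: 0.65 × 0.002101 = 0.001366 mol.
Rate: 0.001366 / 1656 s = 8.25e-7 mol s⁻¹.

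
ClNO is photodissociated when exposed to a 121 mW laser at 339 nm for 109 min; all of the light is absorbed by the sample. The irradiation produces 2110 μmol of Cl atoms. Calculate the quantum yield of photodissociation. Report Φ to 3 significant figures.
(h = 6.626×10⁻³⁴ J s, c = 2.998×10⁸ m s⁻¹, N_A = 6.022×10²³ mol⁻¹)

Product: 2110 μmol = 0.00211 mol.
Photon energy at 339 nm: hc/λ = (6.626×10⁻³⁴)(2.998×10⁸)/(339×10⁻⁹) = 5.860×10⁻¹⁹ J.
Energy delivered: (121 mW)(6540 s) = 791.3 J.
Photons incident: 791.3 / 5.860×10⁻¹⁹ = 1.350×10²¹, i.e. 1.350×10²¹/6.022×10²³ = 0.002242 mol.
Φ = 0.00211 mol / 0.002242 mol photons = 0.941.

Φ = 0.941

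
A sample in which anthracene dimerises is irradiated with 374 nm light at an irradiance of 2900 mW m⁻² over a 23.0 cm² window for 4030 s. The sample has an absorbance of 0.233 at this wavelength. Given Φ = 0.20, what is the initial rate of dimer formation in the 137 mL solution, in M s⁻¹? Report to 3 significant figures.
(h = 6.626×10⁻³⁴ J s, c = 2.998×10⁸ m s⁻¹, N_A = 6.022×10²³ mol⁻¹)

Photon energy at 374 nm: hc/λ = (6.626×10⁻³⁴)(2.998×10⁸)/(374×10⁻⁹) = 5.311×10⁻¹⁹ J.
Energy delivered: (2900 mW m⁻²)(23.0×10⁻⁴ m²)(4030 s) = 26.88 J.
Photons incident: 26.88 / 5.311×10⁻¹⁹ = 5.061×10¹⁹, i.e. 5.061×10¹⁹/6.022×10²³ = 8.404×10⁻⁵ mol.
Fraction absorbed: 1 − 10^(−0.233) = 0.4152.
Photons absorbed: 0.4152 × 8.404×10⁻⁵ = 3.489×10⁻⁵ mol.
Product formed: 0.20 × 3.489×10⁻⁵ = 6.978×10⁻⁶ mol.
Rate: 6.978×10⁻⁶ mol / (4030 s × 0.137 L) = 1.26×10⁻⁸ M s⁻¹.

1.26×10⁻⁸ M s⁻¹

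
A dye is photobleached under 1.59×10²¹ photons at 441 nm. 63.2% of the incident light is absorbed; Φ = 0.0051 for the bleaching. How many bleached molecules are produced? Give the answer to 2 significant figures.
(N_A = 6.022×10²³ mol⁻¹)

Moles of photons: 1.59×10²¹ / 6.022×10²³ = 0.002640 mol.
Photons absorbed: 0.632 × 0.002640 = 0.001668 mol.
Product: Φ × n_abs = 0.0051 × 0.001668 = 8.507×10⁻⁶ mol.
As a count: 8.507×10⁻⁶ × 6.022×10²³ = 5.1×10¹⁸.

5.1×10¹⁸ bleached molecules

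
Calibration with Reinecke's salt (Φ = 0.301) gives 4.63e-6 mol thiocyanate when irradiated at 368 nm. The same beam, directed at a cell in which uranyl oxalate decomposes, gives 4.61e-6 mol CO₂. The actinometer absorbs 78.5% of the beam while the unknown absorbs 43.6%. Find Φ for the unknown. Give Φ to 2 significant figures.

Photons absorbed by the actinometer: 4.63e-6 / 0.301 = 1.538e-5 mol.
Incident flux: 1.538e-5 / 0.785 = 1.959e-5 einstein.
Absorbed by unknown: 0.436 × 1.959e-5 = 8.541e-6 mol.
Φ(unknown) = 4.61e-6 / 8.541e-6 = 0.54.

Φ = 0.54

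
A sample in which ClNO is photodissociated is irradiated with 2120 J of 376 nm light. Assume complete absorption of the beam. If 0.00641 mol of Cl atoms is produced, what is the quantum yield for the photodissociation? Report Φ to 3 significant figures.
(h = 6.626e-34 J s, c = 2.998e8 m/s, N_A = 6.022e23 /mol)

Photon energy at 376 nm: hc/λ = (6.626e-34)(2.998e8)/(376e-9) = 5.283e-19 J.
Photons incident: 2120 / 5.283e-19 = 4.013e21, i.e. 4.013e21/6.022e23 = 0.006664 mol.
Φ = 0.00641 mol / 0.006664 mol photons = 0.962.

Φ = 0.962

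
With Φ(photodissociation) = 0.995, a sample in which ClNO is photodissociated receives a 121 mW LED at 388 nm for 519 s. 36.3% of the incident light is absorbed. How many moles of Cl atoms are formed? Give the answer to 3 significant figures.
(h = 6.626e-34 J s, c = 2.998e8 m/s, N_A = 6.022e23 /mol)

Photon energy at 388 nm: hc/λ = (6.626e-34)(2.998e8)/(388e-9) = 5.120e-19 J.
Energy delivered: (121 mW)(519 s) = 62.80 J.
Photons incident: 62.80 / 5.120e-19 = 1.227e20, i.e. 1.227e20/6.022e23 = 2.038e-4 mol.
Photons absorbed: 0.363 × 2.038e-4 = 7.398e-5 mol.
Product: Φ × n_abs = 0.995 × 7.398e-5 = 7.361e-5 mol.

7.36e-5 mol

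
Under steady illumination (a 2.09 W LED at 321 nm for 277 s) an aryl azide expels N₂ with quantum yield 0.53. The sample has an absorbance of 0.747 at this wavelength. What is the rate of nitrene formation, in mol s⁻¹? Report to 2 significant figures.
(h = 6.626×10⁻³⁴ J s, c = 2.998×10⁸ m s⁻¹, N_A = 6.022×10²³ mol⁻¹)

2.4×10⁻⁶ mol s⁻¹

Photon energy at 321 nm: hc/λ = (6.626×10⁻³⁴)(2.998×10⁸)/(321×10⁻⁹) = 6.188×10⁻¹⁹ J.
Energy delivered: (2.09 W)(277 s) = 578.9 J.
Photons incident: 578.9 / 6.188×10⁻¹⁹ = 9.355×10²⁰, i.e. 9.355×10²⁰/6.022×10²³ = 0.001553 mol.
Fraction absorbed: 1 − 10^(−0.747) = 0.8209.
Photons absorbed: 0.8209 × 0.001553 = 0.001275 mol.
Product formed: 0.53 × 0.001275 = 6.758×10⁻⁴ mol.
Rate: 6.758×10⁻⁴ / 277 s = 2.4×10⁻⁶ mol s⁻¹.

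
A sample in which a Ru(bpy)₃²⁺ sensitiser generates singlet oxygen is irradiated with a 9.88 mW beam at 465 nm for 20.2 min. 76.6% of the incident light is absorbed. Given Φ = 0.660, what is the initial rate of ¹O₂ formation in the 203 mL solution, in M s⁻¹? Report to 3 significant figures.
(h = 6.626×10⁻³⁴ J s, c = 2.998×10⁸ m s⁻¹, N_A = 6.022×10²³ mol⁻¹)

Photon energy at 465 nm: hc/λ = (6.626×10⁻³⁴)(2.998×10⁸)/(465×10⁻⁹) = 4.272×10⁻¹⁹ J.
Energy delivered: (9.88 mW)(1212 s) = 11.97 J.
Photons incident: 11.97 / 4.272×10⁻¹⁹ = 2.802×10¹⁹, i.e. 2.802×10¹⁹/6.022×10²³ = 4.653×10⁻⁵ mol.
Photons absorbed: 0.766 × 4.653×10⁻⁵ = 3.564×10⁻⁵ mol.
Product formed: 0.660 × 3.564×10⁻⁵ = 2.352×10⁻⁵ mol.
Rate: 2.352×10⁻⁵ mol / (1212 s × 0.203 L) = 9.56×10⁻⁸ M s⁻¹.

9.56×10⁻⁸ M s⁻¹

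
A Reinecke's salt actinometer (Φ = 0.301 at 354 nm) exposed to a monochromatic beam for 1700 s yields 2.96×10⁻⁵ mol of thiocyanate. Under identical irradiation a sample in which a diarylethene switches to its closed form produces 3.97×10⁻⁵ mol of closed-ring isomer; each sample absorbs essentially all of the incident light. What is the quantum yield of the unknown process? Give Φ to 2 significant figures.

Photons absorbed by the actinometer: 2.96×10⁻⁵ / 0.301 = 9.834×10⁻⁵ mol.
Φ(unknown) = 3.97×10⁻⁵ / 9.834×10⁻⁵ = 0.40.

Φ = 0.40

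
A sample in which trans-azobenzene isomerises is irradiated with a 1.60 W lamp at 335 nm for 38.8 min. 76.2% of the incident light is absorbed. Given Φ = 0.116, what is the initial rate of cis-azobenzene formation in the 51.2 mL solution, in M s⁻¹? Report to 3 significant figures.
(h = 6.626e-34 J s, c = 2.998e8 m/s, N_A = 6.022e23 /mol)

7.74e-6 M s⁻¹

Photon energy at 335 nm: hc/λ = (6.626e-34)(2.998e8)/(335e-9) = 5.930e-19 J.
Energy delivered: (1.60 W)(2328 s) = 3725 J.
Photons incident: 3725 / 5.930e-19 = 6.282e21, i.e. 6.282e21/6.022e23 = 0.01043 mol.
Photons absorbed: 0.762 × 0.01043 = 0.007948 mol.
Product formed: 0.116 × 0.007948 = 9.220e-4 mol.
Rate: 9.220e-4 mol / (2328 s × 0.0512 L) = 7.74e-6 M s⁻¹.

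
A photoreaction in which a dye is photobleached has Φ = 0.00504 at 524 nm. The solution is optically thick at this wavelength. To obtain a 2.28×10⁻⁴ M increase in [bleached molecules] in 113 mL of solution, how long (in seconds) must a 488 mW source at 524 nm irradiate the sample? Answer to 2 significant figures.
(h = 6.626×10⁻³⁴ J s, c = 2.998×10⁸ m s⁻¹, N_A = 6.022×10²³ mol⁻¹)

Product: (2.28×10⁻⁴ M)(0.113 L) = 2.576×10⁻⁵ mol.
Photons that must be absorbed: 2.576×10⁻⁵ / 0.00504 = 0.005111 mol.
Photon energy: hc/λ = 3.791×10⁻¹⁹ J; per mole, 2.283×10⁵ J mol⁻¹.
Energy required: 0.005111 × 2.283×10⁵ = 1167 J.
Time: 1167 J / 0.488 W = 2400 s.

t ≈ 2400 s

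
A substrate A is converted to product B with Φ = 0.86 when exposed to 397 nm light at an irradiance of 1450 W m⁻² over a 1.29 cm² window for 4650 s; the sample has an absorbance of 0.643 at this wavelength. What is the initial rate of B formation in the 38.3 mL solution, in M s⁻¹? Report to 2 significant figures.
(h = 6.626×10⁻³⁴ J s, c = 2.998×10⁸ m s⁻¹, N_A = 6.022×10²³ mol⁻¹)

1.1×10⁻⁵ M s⁻¹

Photon energy at 397 nm: hc/λ = (6.626×10⁻³⁴)(2.998×10⁸)/(397×10⁻⁹) = 5.004×10⁻¹⁹ J.
Energy delivered: (1450 W m⁻²)(1.29×10⁻⁴ m²)(4650 s) = 869.8 J.
Photons incident: 869.8 / 5.004×10⁻¹⁹ = 1.738×10²¹, i.e. 1.738×10²¹/6.022×10²³ = 0.002886 mol.
Fraction absorbed: 1 − 10^(−0.643) = 0.7725.
Photons absorbed: 0.7725 × 0.002886 = 0.002229 mol.
Product formed: 0.86 × 0.002229 = 0.001917 mol.
Rate: 0.001917 mol / (4650 s × 0.0383 L) = 1.1×10⁻⁵ M s⁻¹.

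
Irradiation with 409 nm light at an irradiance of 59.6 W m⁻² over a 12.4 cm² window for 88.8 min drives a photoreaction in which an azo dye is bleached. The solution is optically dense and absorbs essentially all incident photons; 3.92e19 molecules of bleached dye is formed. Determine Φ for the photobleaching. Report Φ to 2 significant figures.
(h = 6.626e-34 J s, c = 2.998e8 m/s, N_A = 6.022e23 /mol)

Product: 3.92e19 / 6.022e23 = 6.509e-5 mol.
Photon energy at 409 nm: hc/λ = (6.626e-34)(2.998e8)/(409e-9) = 4.857e-19 J.
Energy delivered: (59.6 W m⁻²)(12.4e-4 m²)(5328 s) = 393.8 J.
Photons incident: 393.8 / 4.857e-19 = 8.108e20, i.e. 8.108e20/6.022e23 = 0.001346 mol.
Φ = 6.509e-5 mol / 0.001346 mol photons = 0.048.

Φ = 0.048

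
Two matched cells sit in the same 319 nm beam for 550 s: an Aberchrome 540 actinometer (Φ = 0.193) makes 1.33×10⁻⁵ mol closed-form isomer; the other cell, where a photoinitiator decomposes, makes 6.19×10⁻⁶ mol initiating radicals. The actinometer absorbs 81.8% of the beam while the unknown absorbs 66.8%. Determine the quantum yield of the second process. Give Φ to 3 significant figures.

Photons absorbed by the actinometer: 1.33×10⁻⁵ / 0.193 = 6.891×10⁻⁵ mol.
Incident flux: 6.891×10⁻⁵ / 0.818 = 8.424×10⁻⁵ einstein.
Absorbed by unknown: 0.668 × 8.424×10⁻⁵ = 5.627×10⁻⁵ mol.
Φ(unknown) = 6.19×10⁻⁶ / 5.627×10⁻⁵ = 0.110.

Φ = 0.110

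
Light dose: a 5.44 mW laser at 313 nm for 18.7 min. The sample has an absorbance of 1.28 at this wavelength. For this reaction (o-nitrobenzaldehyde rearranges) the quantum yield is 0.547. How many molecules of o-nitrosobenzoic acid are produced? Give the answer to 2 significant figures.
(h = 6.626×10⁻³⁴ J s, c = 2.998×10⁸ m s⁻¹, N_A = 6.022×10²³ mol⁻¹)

5.0×10¹⁸ molecules

Photon energy at 313 nm: hc/λ = (6.626×10⁻³⁴)(2.998×10⁸)/(313×10⁻⁹) = 6.347×10⁻¹⁹ J.
Energy delivered: (5.44 mW)(1122 s) = 6.104 J.
Photons incident: 6.104 / 6.347×10⁻¹⁹ = 9.617×10¹⁸, i.e. 9.617×10¹⁸/6.022×10²³ = 1.597×10⁻⁵ mol.
Fraction absorbed: 1 − 10^(−1.28) = 0.9475.
Photons absorbed: 0.9475 × 1.597×10⁻⁵ = 1.513×10⁻⁵ mol.
Product: Φ × n_abs = 0.547 × 1.513×10⁻⁵ = 8.276×10⁻⁶ mol.
As a count: 8.276×10⁻⁶ × 6.022×10²³ = 5.0×10¹⁸.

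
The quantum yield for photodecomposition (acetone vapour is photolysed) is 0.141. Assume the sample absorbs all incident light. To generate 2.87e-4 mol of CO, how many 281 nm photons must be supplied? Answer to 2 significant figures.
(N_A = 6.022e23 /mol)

Photons that must be absorbed: 2.87e-4 / 0.141 = 0.002035 mol.
Photon count: 0.002035 × 6.022e23 = 1.2e21.

1.2e21 photons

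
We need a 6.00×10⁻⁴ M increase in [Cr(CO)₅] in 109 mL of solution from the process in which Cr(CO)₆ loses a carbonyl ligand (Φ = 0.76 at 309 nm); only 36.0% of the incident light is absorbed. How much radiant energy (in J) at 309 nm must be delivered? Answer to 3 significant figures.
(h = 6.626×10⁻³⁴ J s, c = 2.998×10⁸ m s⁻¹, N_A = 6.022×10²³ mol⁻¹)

92.5 J

Product: (6.00×10⁻⁴ M)(0.109 L) = 6.540×10⁻⁵ mol.
Photons that must be absorbed: 6.540×10⁻⁵ / 0.76 = 8.605×10⁻⁵ mol.
Incident photons needed: 8.605×10⁻⁵ / 0.360 = 2.390×10⁻⁴ mol.
Photon energy: hc/λ = 6.429×10⁻¹⁹ J; per mole, 3.872×10⁵ J mol⁻¹.
Energy required: 2.390×10⁻⁴ × 3.872×10⁵ = 92.5 J.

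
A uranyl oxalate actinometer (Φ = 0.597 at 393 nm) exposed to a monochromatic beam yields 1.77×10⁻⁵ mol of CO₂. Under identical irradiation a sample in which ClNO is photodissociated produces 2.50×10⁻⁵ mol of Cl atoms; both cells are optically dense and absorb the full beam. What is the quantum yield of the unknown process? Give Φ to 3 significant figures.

Photons absorbed by the actinometer: 1.77×10⁻⁵ / 0.597 = 2.965×10⁻⁵ mol.
Φ(unknown) = 2.50×10⁻⁵ / 2.965×10⁻⁵ = 0.843.

Φ = 0.843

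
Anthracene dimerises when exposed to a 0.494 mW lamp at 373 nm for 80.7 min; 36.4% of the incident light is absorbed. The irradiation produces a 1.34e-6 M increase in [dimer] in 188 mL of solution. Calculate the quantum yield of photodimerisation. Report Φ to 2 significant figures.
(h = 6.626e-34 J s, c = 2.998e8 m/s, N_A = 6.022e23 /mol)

Φ = 0.093

Product: (1.34e-6 M)(0.188 L) = 2.519e-7 mol.
Photon energy at 373 nm: hc/λ = (6.626e-34)(2.998e8)/(373e-9) = 5.326e-19 J.
Energy delivered: (0.494 mW)(4842 s) = 2.392 J.
Photons incident: 2.392 / 5.326e-19 = 4.491e18, i.e. 4.491e18/6.022e23 = 7.458e-6 mol.
Photons absorbed: 0.364 × 7.458e-6 = 2.715e-6 mol.
Φ = 2.519e-7 mol / 2.715e-6 mol photons = 0.093.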